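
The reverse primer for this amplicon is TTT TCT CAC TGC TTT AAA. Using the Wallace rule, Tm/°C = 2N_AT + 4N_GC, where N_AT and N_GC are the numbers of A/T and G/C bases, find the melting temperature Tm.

Scanning the sequence gives T=9, C=4, G=1, A=4.
So N_AT = 13 and N_GC = 5.
Tm = 2(13) + 4(5) = 26 + 20 = 46°C

46°C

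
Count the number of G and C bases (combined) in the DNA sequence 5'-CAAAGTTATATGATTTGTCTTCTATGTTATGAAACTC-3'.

10

Scanning the sequence gives C=5, A=11, G=5, T=16.
G+C = 5 + 5 = 10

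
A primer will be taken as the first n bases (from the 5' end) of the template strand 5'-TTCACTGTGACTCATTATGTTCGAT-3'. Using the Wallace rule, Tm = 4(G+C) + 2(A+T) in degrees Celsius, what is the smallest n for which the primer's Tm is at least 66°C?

n = 24

First 23 bases: TTCACTGTGACTCATTATGTTCG → Tm = 64°C (< 66°C)
First 24 bases: TTCACTGTGACTCATTATGTTCGA → Tm = 66°C (≥ 66°C)
Since every base adds ≥2°C, Tm only increases with n, so the threshold is first crossed at n = 24.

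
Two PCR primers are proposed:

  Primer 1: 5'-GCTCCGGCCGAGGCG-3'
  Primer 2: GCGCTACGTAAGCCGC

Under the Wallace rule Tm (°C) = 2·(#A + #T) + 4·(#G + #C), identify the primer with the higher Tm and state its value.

Primer 1: A+T=2, G+C=13 → Tm = 2(2)+4(13) = 56°C
Primer 2: A+T=5, G+C=11 → Tm = 2(5)+4(11) = 54°C
56°C vs 54°C → primer 1 is higher.

Primer 1, 56°C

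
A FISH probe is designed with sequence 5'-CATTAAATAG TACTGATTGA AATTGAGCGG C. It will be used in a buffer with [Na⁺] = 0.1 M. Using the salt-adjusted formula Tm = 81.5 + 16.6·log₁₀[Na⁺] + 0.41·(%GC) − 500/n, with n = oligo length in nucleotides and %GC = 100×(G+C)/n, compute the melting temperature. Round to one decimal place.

Length n = 31. Scanning the sequence gives A=11, G=7, T=9, C=4.
G+C = 11, so %GC = 11/31 × 100 = 35.484%
Salt term: 16.6 × (-1) = -16.6
GC term: 0.41 × 35.484 = 14.548; length term: −500/31 = −16.129
Tm = 81.5 + (-16.6) + 14.548 − 16.129 = 63.319 → 63.3°C

63.3°C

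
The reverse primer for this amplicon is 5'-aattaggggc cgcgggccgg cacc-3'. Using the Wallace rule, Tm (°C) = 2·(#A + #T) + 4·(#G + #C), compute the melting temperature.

84°C

Scanning the sequence gives T=2, A=4, G=10, C=8.
AT pairs contribute 6, GC pairs contribute 18.
Tm = 4·18 + 2·6 = 72 + 12 = 84°C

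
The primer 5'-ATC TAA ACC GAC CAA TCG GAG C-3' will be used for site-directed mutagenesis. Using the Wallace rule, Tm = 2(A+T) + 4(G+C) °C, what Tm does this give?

66°C

Counting bases: T=3, C=7, A=8, G=4
A+T = 11, G+C = 11
Tm = 4·11 + 2·11 = 44 + 22 = 66°C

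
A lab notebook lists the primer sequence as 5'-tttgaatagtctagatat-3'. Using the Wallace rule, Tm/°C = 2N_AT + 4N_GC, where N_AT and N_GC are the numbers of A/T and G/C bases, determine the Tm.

44°C

Counting bases: T=8, A=6, G=3, C=1
A+T = 14, G+C = 4
Tm = 4·4 + 2·14 = 16 + 28 = 44°C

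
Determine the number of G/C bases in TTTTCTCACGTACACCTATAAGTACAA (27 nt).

9

Scanning the sequence gives G=2, A=9, T=9, C=7.
Total G or C: 2 + 7 = 9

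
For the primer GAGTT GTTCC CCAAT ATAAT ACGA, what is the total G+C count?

9

Counting bases: A=8, T=7, G=4, C=5
Total G or C: 4 + 5 = 9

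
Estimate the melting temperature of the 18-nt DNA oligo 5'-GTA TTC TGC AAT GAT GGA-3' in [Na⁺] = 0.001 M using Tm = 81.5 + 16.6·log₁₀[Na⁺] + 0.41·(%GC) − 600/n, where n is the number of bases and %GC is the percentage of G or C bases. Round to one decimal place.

14.3°C

Length n = 18. A=5, T=6, C=2, G=5
G+C = 7, so %GC = 7/18 × 100 = 38.889%
Salt term: 16.6 × (-3) = -49.8
GC term: 0.41 × 38.889 = 15.944; length term: −600/18 = −33.333
Tm = 81.5 + (-49.8) + 15.944 − 33.333 = 14.311 → 14.3°C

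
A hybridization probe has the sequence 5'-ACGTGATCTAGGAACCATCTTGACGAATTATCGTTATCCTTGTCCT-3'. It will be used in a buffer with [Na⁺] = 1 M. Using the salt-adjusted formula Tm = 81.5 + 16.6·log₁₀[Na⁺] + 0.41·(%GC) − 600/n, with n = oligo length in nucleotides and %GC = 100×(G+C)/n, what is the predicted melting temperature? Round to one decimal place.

85.4°C

Length n = 46. A=11, G=8, C=11, T=16
G+C = 19, so %GC = 19/46 × 100 = 41.304%
Salt term: 16.6 × (0) = 0
GC term: 0.41 × 41.304 = 16.935; length term: −600/46 = −13.043
Tm = 81.5 + (0) + 16.935 − 13.043 = 85.392 → 85.4°C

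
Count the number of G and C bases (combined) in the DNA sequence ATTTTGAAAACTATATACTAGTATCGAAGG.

Scanning the sequence gives C=3, T=10, A=12, G=5.
G+C = 5 + 3 = 8

8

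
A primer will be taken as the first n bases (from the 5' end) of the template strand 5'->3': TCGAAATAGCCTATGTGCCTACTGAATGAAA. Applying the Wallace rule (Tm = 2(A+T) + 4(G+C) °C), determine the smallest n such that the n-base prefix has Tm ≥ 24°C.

n = 9

First 8 bases: TCGAAATA → Tm = 20°C (< 24°C)
First 9 bases: TCGAAATAG → Tm = 24°C (≥ 24°C)
Since every base adds ≥2°C, Tm only increases with n, so the threshold is first crossed at n = 9.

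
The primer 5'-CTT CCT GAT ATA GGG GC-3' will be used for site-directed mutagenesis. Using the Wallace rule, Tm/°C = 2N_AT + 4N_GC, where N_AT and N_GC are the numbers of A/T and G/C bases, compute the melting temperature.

52°C

C=4, T=5, A=3, G=5
AT pairs contribute 8, GC pairs contribute 9.
Tm = 2(8) + 4(9) = 16 + 36 = 52°C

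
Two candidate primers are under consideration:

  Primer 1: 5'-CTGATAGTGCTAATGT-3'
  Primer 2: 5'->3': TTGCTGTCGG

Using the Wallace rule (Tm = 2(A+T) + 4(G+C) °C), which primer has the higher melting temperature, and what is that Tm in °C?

Primer 1, 44°C

Primer 1: A+T=10, G+C=6 → Tm = 2(10)+4(6) = 44°C
Primer 2: A+T=4, G+C=6 → Tm = 2(4)+4(6) = 32°C
44°C vs 32°C → primer 1 is higher.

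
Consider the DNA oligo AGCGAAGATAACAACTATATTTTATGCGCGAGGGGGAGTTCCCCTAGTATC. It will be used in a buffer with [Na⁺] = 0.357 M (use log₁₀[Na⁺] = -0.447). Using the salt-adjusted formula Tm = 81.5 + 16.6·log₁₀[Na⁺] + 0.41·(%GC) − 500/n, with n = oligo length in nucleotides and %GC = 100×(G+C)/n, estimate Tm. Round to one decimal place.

82.8°C

Length n = 51. Scanning the sequence gives C=10, G=13, A=15, T=13.
G+C = 23, so %GC = 23/51 × 100 = 45.098%
Salt term: 16.6 × (-0.447) = -7.42
GC term: 0.41 × 45.098 = 18.49; length term: −500/51 = −9.804
Tm = 81.5 + (-7.42) + 18.49 − 9.804 = 82.766 → 82.8°C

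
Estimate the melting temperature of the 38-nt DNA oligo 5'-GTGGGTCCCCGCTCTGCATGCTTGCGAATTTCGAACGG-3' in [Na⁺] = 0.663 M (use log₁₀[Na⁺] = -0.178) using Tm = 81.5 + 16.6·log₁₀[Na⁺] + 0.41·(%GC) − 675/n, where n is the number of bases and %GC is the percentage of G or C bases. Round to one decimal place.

Length n = 38. G=12, T=10, A=5, C=11
G+C = 23, so %GC = 23/38 × 100 = 60.526%
Salt term: 16.6 × (-0.178) = -2.955
GC term: 0.41 × 60.526 = 24.816; length term: −675/38 = −17.763
Tm = 81.5 + (-2.955) + 24.816 − 17.763 = 85.598 → 85.6°C

85.6°C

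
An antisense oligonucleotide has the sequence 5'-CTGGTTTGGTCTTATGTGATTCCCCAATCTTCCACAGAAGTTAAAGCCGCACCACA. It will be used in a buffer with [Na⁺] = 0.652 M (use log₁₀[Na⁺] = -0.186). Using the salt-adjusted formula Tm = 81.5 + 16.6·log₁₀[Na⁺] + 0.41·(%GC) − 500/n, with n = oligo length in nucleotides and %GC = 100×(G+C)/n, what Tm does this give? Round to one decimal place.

88.5°C

Length n = 56. Counting bases: G=10, C=16, T=16, A=14
G+C = 26, so %GC = 26/56 × 100 = 46.429%
Salt term: 16.6 × (-0.186) = -3.088
GC term: 0.41 × 46.429 = 19.036; length term: −500/56 = −8.929
Tm = 81.5 + (-3.088) + 19.036 − 8.929 = 88.519 → 88.5°C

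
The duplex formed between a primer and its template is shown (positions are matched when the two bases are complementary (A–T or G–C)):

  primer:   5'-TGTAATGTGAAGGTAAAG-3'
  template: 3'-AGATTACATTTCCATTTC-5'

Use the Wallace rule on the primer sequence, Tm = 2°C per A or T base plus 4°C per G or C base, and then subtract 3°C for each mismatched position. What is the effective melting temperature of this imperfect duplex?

Primer base counts: A=7, T=5, G=6, C=0 → A+T=12, G+C=6
Perfect-match Tm = 2(12) + 4(6) = 24 + 24 = 48°C
Mismatches (positions where the bases are not complementary): 2 (at positions 2, 9)
Effective Tm = 48 − 2×3 = 48 − 6 = 42°C

42°C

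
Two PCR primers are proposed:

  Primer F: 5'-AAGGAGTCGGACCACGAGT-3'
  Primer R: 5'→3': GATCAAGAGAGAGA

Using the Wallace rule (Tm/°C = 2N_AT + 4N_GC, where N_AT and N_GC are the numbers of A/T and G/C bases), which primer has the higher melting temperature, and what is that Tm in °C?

Primer F, 60°C

Primer F: A+T=8, G+C=11 → Tm = 2(8)+4(11) = 60°C
Primer R: A+T=8, G+C=6 → Tm = 2(8)+4(6) = 40°C
60°C vs 40°C → primer F is higher.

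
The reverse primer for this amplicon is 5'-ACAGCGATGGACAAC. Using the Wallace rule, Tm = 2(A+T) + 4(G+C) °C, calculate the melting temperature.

46°C

T=1, C=4, A=6, G=4
A+T = 7, G+C = 8
Tm = 2×7 + 4×8 = 46°C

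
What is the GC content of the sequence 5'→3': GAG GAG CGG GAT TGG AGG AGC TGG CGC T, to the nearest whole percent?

C=4, G=15, A=5, T=4
G+C = 15 + 4 = 19 out of 28 bases
%GC = 19/28 × 100 = 67.86% ≈ 68%

68%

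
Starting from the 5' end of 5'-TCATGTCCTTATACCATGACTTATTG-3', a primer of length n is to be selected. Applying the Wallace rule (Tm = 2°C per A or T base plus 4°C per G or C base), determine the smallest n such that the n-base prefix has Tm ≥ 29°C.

n = 11

First 10 bases: TCATGTCCTT → Tm = 28°C (< 29°C)
First 11 bases: TCATGTCCTTA → Tm = 30°C (≥ 29°C)
Each additional base adds 2°C (A/T) or 4°C (G/C), so Tm is non-decreasing in n; n = 11 is the first length to reach 29°C.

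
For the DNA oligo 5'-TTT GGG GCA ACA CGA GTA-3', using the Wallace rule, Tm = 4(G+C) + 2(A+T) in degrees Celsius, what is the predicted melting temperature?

Scanning the sequence gives G=6, T=4, C=3, A=5.
AT pairs contribute 9, GC pairs contribute 9.
Tm = 4·9 + 2·9 = 36 + 18 = 54°C

54°C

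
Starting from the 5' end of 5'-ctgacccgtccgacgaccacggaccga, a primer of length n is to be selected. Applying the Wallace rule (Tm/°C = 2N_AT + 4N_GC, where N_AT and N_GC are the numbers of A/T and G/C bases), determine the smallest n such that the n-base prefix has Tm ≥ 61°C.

First 17 bases: CTGACCCGTCCGACGAC → Tm = 58°C (< 61°C)
First 18 bases: CTGACCCGTCCGACGACC → Tm = 62°C (≥ 61°C)
Since every base adds ≥2°C, Tm only increases with n, so the threshold is first crossed at n = 18.

n = 18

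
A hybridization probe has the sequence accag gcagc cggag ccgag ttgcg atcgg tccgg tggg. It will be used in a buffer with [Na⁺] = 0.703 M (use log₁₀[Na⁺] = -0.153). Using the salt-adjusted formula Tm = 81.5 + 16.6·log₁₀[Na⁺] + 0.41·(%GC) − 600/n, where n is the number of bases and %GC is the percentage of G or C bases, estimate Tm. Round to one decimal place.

93.0°C

Length n = 39. G=17, T=5, A=6, C=11
G+C = 28, so %GC = 28/39 × 100 = 71.795%
Salt term: 16.6 × (-0.153) = -2.54
GC term: 0.41 × 71.795 = 29.436; length term: −600/39 = −15.385
Tm = 81.5 + (-2.54) + 29.436 − 15.385 = 93.011 → 93.0°C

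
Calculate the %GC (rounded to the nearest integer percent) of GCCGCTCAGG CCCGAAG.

76%

G=6, A=3, T=1, C=7
G+C = 6 + 7 = 13 out of 17 bases
%GC = 13/17 × 100 = 76.47% ≈ 76%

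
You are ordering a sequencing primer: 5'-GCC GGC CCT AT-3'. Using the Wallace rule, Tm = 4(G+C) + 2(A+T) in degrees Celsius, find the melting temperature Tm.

38°C

Scanning the sequence gives C=5, A=1, G=3, T=2.
So N_AT = 3 and N_GC = 8.
Tm = 2(3) + 4(8) = 6 + 32 = 38°C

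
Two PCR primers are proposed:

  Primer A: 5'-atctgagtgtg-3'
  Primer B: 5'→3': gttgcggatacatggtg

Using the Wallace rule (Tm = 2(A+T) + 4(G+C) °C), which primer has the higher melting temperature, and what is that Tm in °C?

Primer A: A+T=6, G+C=5 → Tm = 2(6)+4(5) = 32°C
Primer B: A+T=8, G+C=9 → Tm = 2(8)+4(9) = 52°C
32°C vs 52°C → primer B is higher.

Primer B, 52°C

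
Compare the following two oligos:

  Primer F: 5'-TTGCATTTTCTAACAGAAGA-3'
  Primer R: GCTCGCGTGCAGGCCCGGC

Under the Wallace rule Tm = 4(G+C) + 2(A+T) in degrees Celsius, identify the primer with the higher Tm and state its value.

Primer F: A+T=14, G+C=6 → Tm = 2(14)+4(6) = 52°C
Primer R: A+T=3, G+C=16 → Tm = 2(3)+4(16) = 70°C
52°C vs 70°C → primer R is higher.

Primer R, 70°C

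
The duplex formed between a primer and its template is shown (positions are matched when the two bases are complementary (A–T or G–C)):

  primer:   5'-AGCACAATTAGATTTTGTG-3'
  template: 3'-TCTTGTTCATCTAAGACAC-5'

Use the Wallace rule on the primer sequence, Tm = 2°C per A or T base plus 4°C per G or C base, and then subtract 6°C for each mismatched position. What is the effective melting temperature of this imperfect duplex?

32°C

Primer base counts: A=6, T=7, G=4, C=2 → A+T=13, G+C=6
Perfect-match Tm = 2(13) + 4(6) = 26 + 24 = 50°C
Mismatches (positions where the bases are not complementary): 3 (at positions 3, 8, 15)
Effective Tm = 50 − 3×6 = 50 − 18 = 32°C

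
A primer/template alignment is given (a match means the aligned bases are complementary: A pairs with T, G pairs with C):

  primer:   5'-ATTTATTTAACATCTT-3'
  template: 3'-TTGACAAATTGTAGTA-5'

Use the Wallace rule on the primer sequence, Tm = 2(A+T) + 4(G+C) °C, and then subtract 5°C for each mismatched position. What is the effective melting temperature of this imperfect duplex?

Primer base counts: A=5, T=9, G=0, C=2 → A+T=14, G+C=2
Perfect-match Tm = 2(14) + 4(2) = 28 + 8 = 36°C
Mismatches (positions where the bases are not complementary): 4 (at positions 2, 3, 5, 15)
Effective Tm = 36 − 4×5 = 36 − 20 = 16°C

16°C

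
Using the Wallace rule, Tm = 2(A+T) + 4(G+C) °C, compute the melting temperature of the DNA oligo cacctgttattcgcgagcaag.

Scanning the sequence gives T=5, A=5, C=6, G=5.
AT pairs contribute 10, GC pairs contribute 11.
Tm = 2×10 + 4×11 = 64°C

64°C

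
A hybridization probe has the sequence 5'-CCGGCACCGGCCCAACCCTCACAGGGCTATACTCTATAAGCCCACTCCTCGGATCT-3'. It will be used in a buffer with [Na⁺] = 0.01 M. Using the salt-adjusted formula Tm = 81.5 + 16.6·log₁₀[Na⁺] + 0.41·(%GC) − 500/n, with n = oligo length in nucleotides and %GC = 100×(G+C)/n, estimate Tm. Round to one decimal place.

Length n = 56. Base counts: A=12, C=24, T=10, G=10
G+C = 34, so %GC = 34/56 × 100 = 60.714%
Salt term: 16.6 × (-2) = -33.2
GC term: 0.41 × 60.714 = 24.893; length term: −500/56 = −8.929
Tm = 81.5 + (-33.2) + 24.893 − 8.929 = 64.264 → 64.3°C

64.3°C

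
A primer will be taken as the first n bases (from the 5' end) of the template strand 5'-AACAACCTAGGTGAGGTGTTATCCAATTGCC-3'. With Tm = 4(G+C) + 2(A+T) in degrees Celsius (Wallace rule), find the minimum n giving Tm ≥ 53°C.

First 17 bases: AACAACCTAGGTGAGGT → Tm = 50°C (< 53°C)
First 18 bases: AACAACCTAGGTGAGGTG → Tm = 54°C (≥ 53°C)
Since every base adds ≥2°C, Tm only increases with n, so the threshold is first crossed at n = 18.

n = 18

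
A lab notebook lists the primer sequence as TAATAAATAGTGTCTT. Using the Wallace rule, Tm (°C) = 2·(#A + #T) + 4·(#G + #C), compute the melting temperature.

38°C

Counting bases: T=7, C=1, G=2, A=6
AT pairs contribute 13, GC pairs contribute 3.
Tm = 2(13) + 4(3) = 26 + 12 = 38°C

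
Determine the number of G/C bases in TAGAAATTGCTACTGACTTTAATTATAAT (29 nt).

6

G=3, T=12, C=3, A=11
Total G or C: 3 + 3 = 6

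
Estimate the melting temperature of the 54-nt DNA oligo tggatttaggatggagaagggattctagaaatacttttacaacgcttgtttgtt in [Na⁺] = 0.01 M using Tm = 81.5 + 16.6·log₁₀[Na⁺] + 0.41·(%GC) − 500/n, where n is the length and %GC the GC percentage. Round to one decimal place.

53.5°C

Length n = 54. Counting bases: G=14, T=20, C=5, A=15
G+C = 19, so %GC = 19/54 × 100 = 35.185%
Salt term: 16.6 × (-2) = -33.2
GC term: 0.41 × 35.185 = 14.426; length term: −500/54 = −9.259
Tm = 81.5 + (-33.2) + 14.426 − 9.259 = 53.467 → 53.5°C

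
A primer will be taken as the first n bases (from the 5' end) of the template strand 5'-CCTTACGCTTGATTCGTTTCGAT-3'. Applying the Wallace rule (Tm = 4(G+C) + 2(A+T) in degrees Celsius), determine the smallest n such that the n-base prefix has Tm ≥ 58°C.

n = 20

First 19 bases: CCTTACGCTTGATTCGTTT → Tm = 54°C (< 58°C)
First 20 bases: CCTTACGCTTGATTCGTTTC → Tm = 58°C (≥ 58°C)
Each additional base adds 2°C (A/T) or 4°C (G/C), so Tm is non-decreasing in n; n = 20 is the first length to reach 58°C.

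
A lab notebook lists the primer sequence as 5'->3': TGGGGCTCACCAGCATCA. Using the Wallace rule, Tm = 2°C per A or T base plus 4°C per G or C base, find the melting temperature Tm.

58°C

Scanning the sequence gives A=4, T=3, C=6, G=5.
So N_AT = 7 and N_GC = 11.
Tm = 4·11 + 2·7 = 44 + 14 = 58°C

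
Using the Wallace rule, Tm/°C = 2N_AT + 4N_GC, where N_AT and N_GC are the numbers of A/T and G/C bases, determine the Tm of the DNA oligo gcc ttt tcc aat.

34°C

T=5, G=1, A=2, C=4
So N_AT = 7 and N_GC = 5.
Tm = 2(7) + 4(5) = 14 + 20 = 34°C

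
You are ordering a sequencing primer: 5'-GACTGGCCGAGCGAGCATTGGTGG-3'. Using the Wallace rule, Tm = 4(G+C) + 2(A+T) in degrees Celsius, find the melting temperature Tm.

Counting bases: C=5, T=4, G=11, A=4
AT pairs contribute 8, GC pairs contribute 16.
Tm = 2(8) + 4(16) = 16 + 64 = 80°C

80°C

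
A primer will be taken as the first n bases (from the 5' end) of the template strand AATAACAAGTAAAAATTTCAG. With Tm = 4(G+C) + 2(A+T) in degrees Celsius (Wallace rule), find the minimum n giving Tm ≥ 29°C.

First 12 bases: AATAACAAGTAA → Tm = 28°C (< 29°C)
First 13 bases: AATAACAAGTAAA → Tm = 30°C (≥ 29°C)
Since every base adds ≥2°C, Tm only increases with n, so the threshold is first crossed at n = 13.

n = 13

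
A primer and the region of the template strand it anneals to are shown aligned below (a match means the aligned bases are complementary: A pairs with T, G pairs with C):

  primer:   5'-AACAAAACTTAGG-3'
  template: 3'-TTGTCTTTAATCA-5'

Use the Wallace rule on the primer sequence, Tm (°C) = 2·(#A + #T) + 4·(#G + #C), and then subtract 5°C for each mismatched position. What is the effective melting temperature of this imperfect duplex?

19°C

Primer base counts: A=7, T=2, G=2, C=2 → A+T=9, G+C=4
Perfect-match Tm = 2(9) + 4(4) = 18 + 16 = 34°C
Mismatches (positions where the bases are not complementary): 3 (at positions 5, 8, 13)
Effective Tm = 34 − 3×5 = 34 − 15 = 19°C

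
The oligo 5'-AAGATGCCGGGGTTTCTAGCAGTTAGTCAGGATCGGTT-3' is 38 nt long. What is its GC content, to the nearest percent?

Counting bases: A=8, C=6, G=13, T=11
G+C = 13 + 6 = 19 out of 38 bases
%GC = 19/38 × 100 = 50% ≈ 50%

50%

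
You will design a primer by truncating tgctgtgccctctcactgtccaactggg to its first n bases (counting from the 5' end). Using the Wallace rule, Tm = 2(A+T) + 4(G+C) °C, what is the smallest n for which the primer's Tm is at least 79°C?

n = 26

First 25 bases: TGCTGTGCCCTCTCACTGTCCAACT → Tm = 78°C (< 79°C)
First 26 bases: TGCTGTGCCCTCTCACTGTCCAACTG → Tm = 82°C (≥ 79°C)
Each additional base adds 2°C (A/T) or 4°C (G/C), so Tm is non-decreasing in n; n = 26 is the first length to reach 79°C.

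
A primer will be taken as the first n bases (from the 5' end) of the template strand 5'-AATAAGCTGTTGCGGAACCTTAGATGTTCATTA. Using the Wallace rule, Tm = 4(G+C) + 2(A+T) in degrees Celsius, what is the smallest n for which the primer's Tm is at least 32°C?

First 11 bases: AATAAGCTGTT → Tm = 28°C (< 32°C)
First 12 bases: AATAAGCTGTTG → Tm = 32°C (≥ 32°C)
Each additional base adds 2°C (A/T) or 4°C (G/C), so Tm is non-decreasing in n; n = 12 is the first length to reach 32°C.

n = 12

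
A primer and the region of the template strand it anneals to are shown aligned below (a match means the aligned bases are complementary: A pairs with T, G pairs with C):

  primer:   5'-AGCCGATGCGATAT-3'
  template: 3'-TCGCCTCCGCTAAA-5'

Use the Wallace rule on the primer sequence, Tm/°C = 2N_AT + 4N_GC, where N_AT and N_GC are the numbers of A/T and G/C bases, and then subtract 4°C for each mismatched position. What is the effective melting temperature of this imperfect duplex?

30°C

Primer base counts: A=4, T=3, G=4, C=3 → A+T=7, G+C=7
Perfect-match Tm = 2(7) + 4(7) = 14 + 28 = 42°C
Mismatches (positions where the bases are not complementary): 3 (at positions 4, 7, 13)
Effective Tm = 42 − 3×4 = 42 − 12 = 30°C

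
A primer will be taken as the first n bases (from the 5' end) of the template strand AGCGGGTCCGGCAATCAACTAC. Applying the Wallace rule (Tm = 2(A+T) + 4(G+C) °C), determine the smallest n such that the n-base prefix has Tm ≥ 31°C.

n = 9

First 8 bases: AGCGGGTC → Tm = 28°C (< 31°C)
First 9 bases: AGCGGGTCC → Tm = 32°C (≥ 31°C)
Each additional base adds 2°C (A/T) or 4°C (G/C), so Tm is non-decreasing in n; n = 9 is the first length to reach 31°C.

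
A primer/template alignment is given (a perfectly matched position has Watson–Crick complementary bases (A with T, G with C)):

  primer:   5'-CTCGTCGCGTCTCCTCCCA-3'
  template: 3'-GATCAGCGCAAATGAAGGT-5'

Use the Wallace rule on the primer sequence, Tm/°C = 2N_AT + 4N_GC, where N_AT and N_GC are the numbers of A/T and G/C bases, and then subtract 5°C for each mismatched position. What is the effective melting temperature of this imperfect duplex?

44°C

Primer base counts: A=1, T=5, G=3, C=10 → A+T=6, G+C=13
Perfect-match Tm = 2(6) + 4(13) = 12 + 52 = 64°C
Mismatches (positions where the bases are not complementary): 4 (at positions 3, 11, 13, 16)
Effective Tm = 64 − 4×5 = 64 − 20 = 44°C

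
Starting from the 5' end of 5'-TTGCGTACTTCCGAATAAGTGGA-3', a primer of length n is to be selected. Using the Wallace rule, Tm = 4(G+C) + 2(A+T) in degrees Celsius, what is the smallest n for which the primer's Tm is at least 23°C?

First 7 bases: TTGCGTA → Tm = 20°C (< 23°C)
First 8 bases: TTGCGTAC → Tm = 24°C (≥ 23°C)
Each additional base adds 2°C (A/T) or 4°C (G/C), so Tm is non-decreasing in n; n = 8 is the first length to reach 23°C.

n = 8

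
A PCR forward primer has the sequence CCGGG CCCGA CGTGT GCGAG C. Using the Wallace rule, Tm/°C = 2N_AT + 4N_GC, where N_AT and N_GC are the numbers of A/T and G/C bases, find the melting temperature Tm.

Scanning the sequence gives G=9, C=8, T=2, A=2.
So N_AT = 4 and N_GC = 17.
Tm = 2×4 + 4×17 = 76°C

76°C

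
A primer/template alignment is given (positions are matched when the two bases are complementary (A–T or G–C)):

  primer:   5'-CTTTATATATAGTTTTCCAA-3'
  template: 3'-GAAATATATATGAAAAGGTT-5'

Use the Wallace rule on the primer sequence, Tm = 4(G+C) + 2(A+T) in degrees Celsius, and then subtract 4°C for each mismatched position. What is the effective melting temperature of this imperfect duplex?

Primer base counts: A=6, T=10, G=1, C=3 → A+T=16, G+C=4
Perfect-match Tm = 2(16) + 4(4) = 32 + 16 = 48°C
Mismatches (positions where the bases are not complementary): 1 (at position 12)
Effective Tm = 48 − 1×4 = 48 − 4 = 44°C

44°C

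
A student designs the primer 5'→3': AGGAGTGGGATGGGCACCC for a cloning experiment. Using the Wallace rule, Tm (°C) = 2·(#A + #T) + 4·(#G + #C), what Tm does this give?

Counting bases: G=9, T=2, A=4, C=4
A+T = 6, G+C = 13
Tm = 2(6) + 4(13) = 12 + 52 = 64°C

64°C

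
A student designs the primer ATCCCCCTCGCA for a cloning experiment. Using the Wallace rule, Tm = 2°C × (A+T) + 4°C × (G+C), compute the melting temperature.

40°C

A=2, G=1, C=7, T=2
AT pairs contribute 4, GC pairs contribute 8.
Tm = 2(4) + 4(8) = 8 + 32 = 40°C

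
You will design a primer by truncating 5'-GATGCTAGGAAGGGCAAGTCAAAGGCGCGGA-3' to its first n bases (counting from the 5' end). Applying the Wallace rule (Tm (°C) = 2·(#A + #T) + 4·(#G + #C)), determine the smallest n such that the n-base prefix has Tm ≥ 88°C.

n = 28

First 27 bases: GATGCTAGGAAGGGCAAGTCAAAGGCG → Tm = 84°C (< 88°C)
First 28 bases: GATGCTAGGAAGGGCAAGTCAAAGGCGC → Tm = 88°C (≥ 88°C)
Each additional base adds 2°C (A/T) or 4°C (G/C), so Tm is non-decreasing in n; n = 28 is the first length to reach 88°C.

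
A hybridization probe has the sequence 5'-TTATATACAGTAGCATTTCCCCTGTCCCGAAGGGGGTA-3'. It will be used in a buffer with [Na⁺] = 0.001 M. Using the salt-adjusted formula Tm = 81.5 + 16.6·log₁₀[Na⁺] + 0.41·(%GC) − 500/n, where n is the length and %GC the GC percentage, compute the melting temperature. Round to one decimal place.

Length n = 38. Scanning the sequence gives C=9, A=9, T=11, G=9.
G+C = 18, so %GC = 18/38 × 100 = 47.368%
Salt term: 16.6 × (-3) = -49.8
GC term: 0.41 × 47.368 = 19.421; length term: −500/38 = −13.158
Tm = 81.5 + (-49.8) + 19.421 − 13.158 = 37.963 → 38.0°C

38.0°C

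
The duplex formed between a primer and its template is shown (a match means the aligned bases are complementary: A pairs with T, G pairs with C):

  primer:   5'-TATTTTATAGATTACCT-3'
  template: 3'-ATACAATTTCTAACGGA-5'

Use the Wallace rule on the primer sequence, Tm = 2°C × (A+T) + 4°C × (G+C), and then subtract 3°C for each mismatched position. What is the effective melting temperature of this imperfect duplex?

31°C

Primer base counts: A=5, T=9, G=1, C=2 → A+T=14, G+C=3
Perfect-match Tm = 2(14) + 4(3) = 28 + 12 = 40°C
Mismatches (positions where the bases are not complementary): 3 (at positions 4, 8, 14)
Effective Tm = 40 − 3×3 = 40 − 9 = 31°C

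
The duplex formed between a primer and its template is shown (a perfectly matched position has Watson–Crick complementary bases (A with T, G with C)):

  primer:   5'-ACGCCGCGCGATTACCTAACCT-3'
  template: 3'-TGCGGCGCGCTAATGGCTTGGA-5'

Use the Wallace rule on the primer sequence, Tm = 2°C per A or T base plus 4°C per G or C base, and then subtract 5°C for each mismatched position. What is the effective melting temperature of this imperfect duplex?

Primer base counts: A=5, T=4, G=4, C=9 → A+T=9, G+C=13
Perfect-match Tm = 2(9) + 4(13) = 18 + 52 = 70°C
Mismatches (positions where the bases are not complementary): 1 (at position 17)
Effective Tm = 70 − 1×5 = 70 − 5 = 65°C

65°C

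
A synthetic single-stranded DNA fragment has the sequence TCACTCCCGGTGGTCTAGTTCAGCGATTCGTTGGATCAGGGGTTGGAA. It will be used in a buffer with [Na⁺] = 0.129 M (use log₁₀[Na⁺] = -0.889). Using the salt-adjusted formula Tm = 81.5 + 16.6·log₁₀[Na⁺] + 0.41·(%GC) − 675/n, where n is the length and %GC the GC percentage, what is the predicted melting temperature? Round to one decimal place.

Length n = 48. Scanning the sequence gives T=14, A=8, C=10, G=16.
G+C = 26, so %GC = 26/48 × 100 = 54.167%
Salt term: 16.6 × (-0.889) = -14.757
GC term: 0.41 × 54.167 = 22.208; length term: −675/48 = −14.062
Tm = 81.5 + (-14.757) + 22.208 − 14.062 = 74.889 → 74.9°C

74.9°C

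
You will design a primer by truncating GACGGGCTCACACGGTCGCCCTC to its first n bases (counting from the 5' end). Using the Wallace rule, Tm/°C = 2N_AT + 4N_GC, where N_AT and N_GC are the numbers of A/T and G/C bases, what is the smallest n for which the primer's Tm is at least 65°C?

n = 19

First 18 bases: GACGGGCTCACACGGTCG → Tm = 62°C (< 65°C)
First 19 bases: GACGGGCTCACACGGTCGC → Tm = 66°C (≥ 65°C)
Since every base adds ≥2°C, Tm only increases with n, so the threshold is first crossed at n = 19.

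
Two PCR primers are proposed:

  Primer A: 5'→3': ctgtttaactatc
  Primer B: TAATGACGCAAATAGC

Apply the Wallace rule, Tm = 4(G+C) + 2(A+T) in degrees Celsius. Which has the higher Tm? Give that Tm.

Primer A: A+T=9, G+C=4 → Tm = 2(9)+4(4) = 34°C
Primer B: A+T=10, G+C=6 → Tm = 2(10)+4(6) = 44°C
34°C vs 44°C → primer B is higher.

Primer B, 44°C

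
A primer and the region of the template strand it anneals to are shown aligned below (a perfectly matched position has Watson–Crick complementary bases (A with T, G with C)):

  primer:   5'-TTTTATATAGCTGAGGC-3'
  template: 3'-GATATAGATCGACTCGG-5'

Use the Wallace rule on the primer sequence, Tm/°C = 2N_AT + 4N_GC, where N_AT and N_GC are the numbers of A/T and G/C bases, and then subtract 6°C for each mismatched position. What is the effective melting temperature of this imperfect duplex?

22°C

Primer base counts: A=4, T=7, G=4, C=2 → A+T=11, G+C=6
Perfect-match Tm = 2(11) + 4(6) = 22 + 24 = 46°C
Mismatches (positions where the bases are not complementary): 4 (at positions 1, 3, 7, 16)
Effective Tm = 46 − 4×6 = 46 − 24 = 22°C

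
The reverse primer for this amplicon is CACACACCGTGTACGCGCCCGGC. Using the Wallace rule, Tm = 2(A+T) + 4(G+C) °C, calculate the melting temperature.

Base counts: T=2, G=6, C=11, A=4
A+T = 6, G+C = 17
Tm = 4·17 + 2·6 = 68 + 12 = 80°C

80°C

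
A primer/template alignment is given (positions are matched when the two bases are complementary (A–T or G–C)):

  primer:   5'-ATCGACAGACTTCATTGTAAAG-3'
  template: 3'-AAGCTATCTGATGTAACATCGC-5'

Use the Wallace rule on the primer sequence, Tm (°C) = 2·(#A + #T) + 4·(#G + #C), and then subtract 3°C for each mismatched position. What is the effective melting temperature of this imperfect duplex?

45°C

Primer base counts: A=8, T=6, G=4, C=4 → A+T=14, G+C=8
Perfect-match Tm = 2(14) + 4(8) = 28 + 32 = 60°C
Mismatches (positions where the bases are not complementary): 5 (at positions 1, 6, 12, 20, 21)
Effective Tm = 60 − 5×3 = 60 − 15 = 45°C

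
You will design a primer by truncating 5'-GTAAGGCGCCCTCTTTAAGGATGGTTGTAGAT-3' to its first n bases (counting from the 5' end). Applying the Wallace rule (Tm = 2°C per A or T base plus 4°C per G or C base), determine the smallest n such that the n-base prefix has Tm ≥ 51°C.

n = 17

First 16 bases: GTAAGGCGCCCTCTTT → Tm = 50°C (< 51°C)
First 17 bases: GTAAGGCGCCCTCTTTA → Tm = 52°C (≥ 51°C)
Each additional base adds 2°C (A/T) or 4°C (G/C), so Tm is non-decreasing in n; n = 17 is the first length to reach 51°C.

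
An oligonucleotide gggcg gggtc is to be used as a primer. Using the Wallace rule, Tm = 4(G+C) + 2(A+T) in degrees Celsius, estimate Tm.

38°C

Scanning the sequence gives A=0, T=1, G=7, C=2.
So N_AT = 1 and N_GC = 9.
Tm = 2(1) + 4(9) = 2 + 36 = 38°C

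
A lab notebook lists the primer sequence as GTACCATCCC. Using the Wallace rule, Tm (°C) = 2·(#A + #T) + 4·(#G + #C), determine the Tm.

Base counts: G=1, T=2, C=5, A=2
A+T = 4, G+C = 6
Tm = 2(4) + 4(6) = 8 + 24 = 32°C

32°C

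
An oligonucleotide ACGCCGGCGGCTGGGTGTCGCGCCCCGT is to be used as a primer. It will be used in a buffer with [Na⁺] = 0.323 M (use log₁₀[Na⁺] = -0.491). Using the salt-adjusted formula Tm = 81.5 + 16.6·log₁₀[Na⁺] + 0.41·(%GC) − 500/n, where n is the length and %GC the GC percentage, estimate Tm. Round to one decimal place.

89.2°C

Length n = 28. Base counts: T=4, G=12, C=11, A=1
G+C = 23, so %GC = 23/28 × 100 = 82.143%
Salt term: 16.6 × (-0.491) = -8.151
GC term: 0.41 × 82.143 = 33.679; length term: −500/28 = −17.857
Tm = 81.5 + (-8.151) + 33.679 − 17.857 = 89.171 → 89.2°C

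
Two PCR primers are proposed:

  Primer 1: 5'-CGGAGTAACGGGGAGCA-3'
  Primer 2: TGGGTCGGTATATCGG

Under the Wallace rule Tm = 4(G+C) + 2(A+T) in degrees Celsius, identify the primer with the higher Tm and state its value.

Primer 1, 56°C

Primer 1: A+T=6, G+C=11 → Tm = 2(6)+4(11) = 56°C
Primer 2: A+T=7, G+C=9 → Tm = 2(7)+4(9) = 50°C
56°C vs 50°C → primer 1 is higher.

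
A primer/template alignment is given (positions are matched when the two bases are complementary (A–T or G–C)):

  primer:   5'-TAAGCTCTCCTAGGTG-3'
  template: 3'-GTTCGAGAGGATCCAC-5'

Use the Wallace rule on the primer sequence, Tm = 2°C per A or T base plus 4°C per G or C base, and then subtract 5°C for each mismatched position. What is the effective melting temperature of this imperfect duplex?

43°C

Primer base counts: A=3, T=5, G=4, C=4 → A+T=8, G+C=8
Perfect-match Tm = 2(8) + 4(8) = 16 + 32 = 48°C
Mismatches (positions where the bases are not complementary): 1 (at position 1)
Effective Tm = 48 − 1×5 = 48 − 5 = 43°C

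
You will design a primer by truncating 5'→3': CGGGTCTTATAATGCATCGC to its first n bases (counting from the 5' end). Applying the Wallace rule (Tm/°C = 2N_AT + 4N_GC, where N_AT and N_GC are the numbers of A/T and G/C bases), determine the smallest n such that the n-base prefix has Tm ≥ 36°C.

First 12 bases: CGGGTCTTATAA → Tm = 34°C (< 36°C)
First 13 bases: CGGGTCTTATAAT → Tm = 36°C (≥ 36°C)
Each additional base adds 2°C (A/T) or 4°C (G/C), so Tm is non-decreasing in n; n = 13 is the first length to reach 36°C.

n = 13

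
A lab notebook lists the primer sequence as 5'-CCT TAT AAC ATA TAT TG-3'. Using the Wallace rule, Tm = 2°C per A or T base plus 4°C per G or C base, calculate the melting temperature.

Counting bases: T=7, C=3, A=6, G=1
A+T = 13, G+C = 4
Tm = 2×13 + 4×4 = 42°C

42°C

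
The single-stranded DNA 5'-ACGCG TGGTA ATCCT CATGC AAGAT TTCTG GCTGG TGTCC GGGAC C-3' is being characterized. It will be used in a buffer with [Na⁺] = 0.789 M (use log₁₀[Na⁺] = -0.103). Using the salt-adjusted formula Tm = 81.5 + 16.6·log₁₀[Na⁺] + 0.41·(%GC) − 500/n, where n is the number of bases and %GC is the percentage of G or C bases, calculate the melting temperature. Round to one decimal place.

92.1°C

Length n = 46. Counting bases: G=14, C=12, T=12, A=8
G+C = 26, so %GC = 26/46 × 100 = 56.522%
Salt term: 16.6 × (-0.103) = -1.71
GC term: 0.41 × 56.522 = 23.174; length term: −500/46 = −10.87
Tm = 81.5 + (-1.71) + 23.174 − 10.87 = 92.094 → 92.1°C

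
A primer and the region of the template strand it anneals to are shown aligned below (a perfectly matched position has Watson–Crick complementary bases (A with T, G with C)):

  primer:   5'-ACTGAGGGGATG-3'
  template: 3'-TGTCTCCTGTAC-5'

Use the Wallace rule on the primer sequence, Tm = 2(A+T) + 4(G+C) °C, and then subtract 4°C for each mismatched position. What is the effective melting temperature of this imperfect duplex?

Primer base counts: A=3, T=2, G=6, C=1 → A+T=5, G+C=7
Perfect-match Tm = 2(5) + 4(7) = 10 + 28 = 38°C
Mismatches (positions where the bases are not complementary): 3 (at positions 3, 8, 9)
Effective Tm = 38 − 3×4 = 38 − 12 = 26°C

26°C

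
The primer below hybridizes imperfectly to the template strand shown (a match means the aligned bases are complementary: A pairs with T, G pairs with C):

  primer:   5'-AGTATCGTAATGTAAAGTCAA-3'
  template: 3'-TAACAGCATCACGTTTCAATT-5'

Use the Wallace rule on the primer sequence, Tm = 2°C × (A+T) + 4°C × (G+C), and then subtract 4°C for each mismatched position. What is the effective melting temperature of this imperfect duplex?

34°C

Primer base counts: A=9, T=6, G=4, C=2 → A+T=15, G+C=6
Perfect-match Tm = 2(15) + 4(6) = 30 + 24 = 54°C
Mismatches (positions where the bases are not complementary): 5 (at positions 2, 4, 10, 13, 19)
Effective Tm = 54 − 5×4 = 54 − 20 = 34°C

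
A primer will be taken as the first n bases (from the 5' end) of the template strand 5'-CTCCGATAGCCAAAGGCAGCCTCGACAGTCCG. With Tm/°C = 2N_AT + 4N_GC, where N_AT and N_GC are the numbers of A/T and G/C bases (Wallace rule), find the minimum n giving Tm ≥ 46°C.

First 14 bases: CTCCGATAGCCAAA → Tm = 42°C (< 46°C)
First 15 bases: CTCCGATAGCCAAAG → Tm = 46°C (≥ 46°C)
Since every base adds ≥2°C, Tm only increases with n, so the threshold is first crossed at n = 15.

n = 15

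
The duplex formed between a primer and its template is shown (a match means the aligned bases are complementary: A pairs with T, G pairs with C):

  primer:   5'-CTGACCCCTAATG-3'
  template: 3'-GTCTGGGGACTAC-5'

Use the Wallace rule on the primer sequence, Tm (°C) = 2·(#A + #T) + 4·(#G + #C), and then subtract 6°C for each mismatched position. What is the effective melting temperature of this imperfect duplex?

28°C

Primer base counts: A=3, T=3, G=2, C=5 → A+T=6, G+C=7
Perfect-match Tm = 2(6) + 4(7) = 12 + 28 = 40°C
Mismatches (positions where the bases are not complementary): 2 (at positions 2, 10)
Effective Tm = 40 − 2×6 = 40 − 12 = 28°C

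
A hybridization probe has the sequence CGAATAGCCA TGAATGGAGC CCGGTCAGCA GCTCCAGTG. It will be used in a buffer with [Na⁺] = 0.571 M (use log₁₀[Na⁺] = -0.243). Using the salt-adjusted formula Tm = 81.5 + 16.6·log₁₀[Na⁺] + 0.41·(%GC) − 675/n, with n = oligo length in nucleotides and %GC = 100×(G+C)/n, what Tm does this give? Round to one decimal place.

84.3°C

Length n = 39. A=10, G=12, C=11, T=6
G+C = 23, so %GC = 23/39 × 100 = 58.974%
Salt term: 16.6 × (-0.243) = -4.034
GC term: 0.41 × 58.974 = 24.179; length term: −675/39 = −17.308
Tm = 81.5 + (-4.034) + 24.179 − 17.308 = 84.337 → 84.3°C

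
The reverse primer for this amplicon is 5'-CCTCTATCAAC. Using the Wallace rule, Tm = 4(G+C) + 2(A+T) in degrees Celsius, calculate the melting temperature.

32°C

Base counts: T=3, A=3, C=5, G=0
So N_AT = 6 and N_GC = 5.
Tm = 2×6 + 4×5 = 32°C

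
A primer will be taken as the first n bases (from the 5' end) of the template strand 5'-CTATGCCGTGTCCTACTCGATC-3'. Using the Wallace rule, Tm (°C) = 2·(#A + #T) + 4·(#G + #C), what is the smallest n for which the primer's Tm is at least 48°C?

n = 16

First 15 bases: CTATGCCGTGTCCTA → Tm = 46°C (< 48°C)
First 16 bases: CTATGCCGTGTCCTAC → Tm = 50°C (≥ 48°C)
Each additional base adds 2°C (A/T) or 4°C (G/C), so Tm is non-decreasing in n; n = 16 is the first length to reach 48°C.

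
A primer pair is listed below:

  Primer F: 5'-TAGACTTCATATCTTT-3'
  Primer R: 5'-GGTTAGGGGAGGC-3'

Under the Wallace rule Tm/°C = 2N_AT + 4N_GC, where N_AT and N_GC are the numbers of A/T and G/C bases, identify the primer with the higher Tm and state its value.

Primer F: A+T=12, G+C=4 → Tm = 2(12)+4(4) = 40°C
Primer R: A+T=4, G+C=9 → Tm = 2(4)+4(9) = 44°C
40°C vs 44°C → primer R is higher.

Primer R, 44°C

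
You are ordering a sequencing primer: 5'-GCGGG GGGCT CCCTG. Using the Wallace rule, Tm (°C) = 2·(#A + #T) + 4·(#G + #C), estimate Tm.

Scanning the sequence gives T=2, G=8, A=0, C=5.
A+T = 2, G+C = 13
Tm = 4·13 + 2·2 = 52 + 4 = 56°C

56°C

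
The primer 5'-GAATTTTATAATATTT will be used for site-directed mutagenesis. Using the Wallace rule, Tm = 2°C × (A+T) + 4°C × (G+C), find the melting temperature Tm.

Counting bases: C=0, T=9, A=6, G=1
So N_AT = 15 and N_GC = 1.
Tm = 4·1 + 2·15 = 4 + 30 = 34°C

34°C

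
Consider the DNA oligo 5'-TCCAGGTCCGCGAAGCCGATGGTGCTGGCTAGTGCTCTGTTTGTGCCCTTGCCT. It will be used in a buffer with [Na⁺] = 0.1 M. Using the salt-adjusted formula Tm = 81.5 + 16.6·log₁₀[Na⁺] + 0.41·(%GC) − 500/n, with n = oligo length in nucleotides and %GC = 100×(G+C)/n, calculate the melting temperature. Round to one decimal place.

80.7°C

Length n = 54. Base counts: C=16, G=17, A=5, T=16
G+C = 33, so %GC = 33/54 × 100 = 61.111%
Salt term: 16.6 × (-1) = -16.6
GC term: 0.41 × 61.111 = 25.056; length term: −500/54 = −9.259
Tm = 81.5 + (-16.6) + 25.056 − 9.259 = 80.697 → 80.7°C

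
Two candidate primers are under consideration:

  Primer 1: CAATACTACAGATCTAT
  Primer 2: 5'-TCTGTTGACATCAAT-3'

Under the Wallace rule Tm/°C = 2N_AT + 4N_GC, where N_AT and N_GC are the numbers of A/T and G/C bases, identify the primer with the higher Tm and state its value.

Primer 1: A+T=12, G+C=5 → Tm = 2(12)+4(5) = 44°C
Primer 2: A+T=10, G+C=5 → Tm = 2(10)+4(5) = 40°C
44°C vs 40°C → primer 1 is higher.

Primer 1, 44°C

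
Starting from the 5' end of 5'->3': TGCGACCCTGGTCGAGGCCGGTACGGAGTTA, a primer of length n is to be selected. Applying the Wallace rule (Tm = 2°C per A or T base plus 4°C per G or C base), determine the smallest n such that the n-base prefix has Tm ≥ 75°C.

First 21 bases: TGCGACCCTGGTCGAGGCCGG → Tm = 74°C (< 75°C)
First 22 bases: TGCGACCCTGGTCGAGGCCGGT → Tm = 76°C (≥ 75°C)
Each additional base adds 2°C (A/T) or 4°C (G/C), so Tm is non-decreasing in n; n = 22 is the first length to reach 75°C.

n = 22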